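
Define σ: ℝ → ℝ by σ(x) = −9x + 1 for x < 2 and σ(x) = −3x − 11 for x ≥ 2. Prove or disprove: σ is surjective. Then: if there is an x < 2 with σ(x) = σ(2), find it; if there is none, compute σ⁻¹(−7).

8/9

Both pieces are strictly decreasing (slopes −9 and −3), so each is injective on its own interval.
The left piece maps (−∞, 2) onto (−17, ∞); the right piece maps [2, ∞) onto (−∞, −17].
These images together cover ℝ, so σ is surjective.
Because the two images are disjoint, no x < 2 has σ(x) = σ(2), so we compute σ⁻¹(−7): −7 lies in (−17, ∞), so solve −9x + 1 = −7: x = (−7 − 1)/(−9) = 8/9.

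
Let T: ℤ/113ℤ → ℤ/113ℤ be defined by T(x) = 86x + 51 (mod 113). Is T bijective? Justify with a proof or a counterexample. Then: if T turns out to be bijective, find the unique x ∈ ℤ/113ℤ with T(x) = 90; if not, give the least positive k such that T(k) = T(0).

Recall that T is injective if T(u) = T(v) implies u = v.
If T(u) = T(v), then 86u ≡ 86v (mod 113). Because gcd(86, 113) = 1, we may cancel 86 to get u ≡ v (mod 113).
We now compute 86⁻¹ mod 113 explicitly. Euclid's algorithm: 113 = 1·86 + 27, 86 = 3·27 + 5, 27 = 5·5 + 2, 5 = 2·2 + 1; back-substituting gives 1 = 46·86 − 35·113, so 86⁻¹ ≡ 46 (mod 113).
Then y ↦ 46(y − 51) is a two-sided inverse to T, so every y ∈ ℤ/113ℤ has a preimage.
Therefore T is bijective.
Since T is bijective, we compute T⁻¹(90): solve 86x + 51 ≡ 90 (mod 113), i.e. 86x ≡ 39 (mod 113).
Multiplying by 86⁻¹ = 46 gives x ≡ 46·39 = 1794 = 15·113 + 99 ≡ 99 (mod 113).
Check: T(99) = 86·99 + 51 = 8565 = 75·113 + 90 ≡ 90 (mod 113).

99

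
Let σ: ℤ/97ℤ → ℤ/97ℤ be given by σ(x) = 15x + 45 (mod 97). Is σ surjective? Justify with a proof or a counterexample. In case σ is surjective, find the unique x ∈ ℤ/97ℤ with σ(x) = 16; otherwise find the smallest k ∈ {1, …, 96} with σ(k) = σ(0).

Since gcd(15, 97) = 1, 15 is invertible modulo 97. Euclid's algorithm: 97 = 6·15 + 7, 15 = 2·7 + 1; back-substituting gives 1 = 13·15 − 2·97, so 15⁻¹ ≡ 13 (mod 97).
For any y ∈ ℤ/97ℤ, x = 13(y − 45) mod 97 satisfies σ(x) = 15·13(y − 45) + 45 ≡ y (since 15·13 ≡ 1 mod 97). So every y has a preimage.
Thus σ is surjective.
Since σ is surjective, we find σ⁻¹(16): we need 15x ≡ 16 − 45 ≡ 68 (mod 97). Using 15⁻¹ = 13: x ≡ 13·68 = 884 = 9·97 + 11, so x = 11.
Check: σ(11) = 15·11 + 45 = 210 = 2·97 + 16 ≡ 16 (mod 97).

11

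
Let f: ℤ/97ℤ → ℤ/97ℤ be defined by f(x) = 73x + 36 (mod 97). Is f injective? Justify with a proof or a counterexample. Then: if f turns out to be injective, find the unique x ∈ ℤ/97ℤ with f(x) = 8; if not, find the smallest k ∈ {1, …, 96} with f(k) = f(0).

82

Recall: f is injective if f(u) = f(v) implies u = v.
Suppose f(u) = f(v) in ℤ/97ℤ. Then 73u + 36 ≡ 73v + 36 (mod 97), therefore 73(u − v) ≡ 0 (mod 97).
Since gcd(73, 97) = 1, 73 is invertible modulo 97, therefore u − v ≡ 0 (mod 97), i.e. u = v.
So f is injective.
We now compute 73⁻¹ mod 97 explicitly. Euclid's algorithm: 97 = 1·73 + 24, 73 = 3·24 + 1; back-substituting gives 1 = 4·73 − 3·97, so 73⁻¹ ≡ 4 (mod 97).
Since f is injective, we find f⁻¹(8): we need 73x ≡ 8 − 36 ≡ 69 (mod 97). Using 73⁻¹ = 4: x ≡ 4·69 = 276 = 2·97 + 82, so x = 82.
Check: f(82) = 73·82 + 36 = 6022 = 62·97 + 8 ≡ 8 (mod 97).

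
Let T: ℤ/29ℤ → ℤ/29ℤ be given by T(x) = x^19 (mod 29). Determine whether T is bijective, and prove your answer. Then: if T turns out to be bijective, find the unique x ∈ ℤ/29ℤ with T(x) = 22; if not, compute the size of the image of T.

5

Since 29 is prime, the nonzero elements of ℤ/29ℤ form a cyclic group of order 28.
As gcd(19, 28) = 1, raising to the 19th power is a bijection on this group: if s^19 ≡ t^19 then (st^{−1})^19 = 1, and the only element of order dividing gcd(19, 28) = 1 is 1, so s = t.
With T(0) = 0 this makes T injective on all of ℤ/29ℤ, hence bijective (finite equal-size domain and codomain). In particular T is bijective.
Since T is bijective, we find the preimage of 22. The inverse of x ↦ x^19 on (ℤ/29ℤ)^× is x ↦ x^3, because 19·3 = 57 = 2·28 + 1 ≡ 1 (mod 28) and x^{28} = 1 for x ≠ 0 (Fermat). So T⁻¹(22) = 22^3 mod 29.
Repeated squaring mod 29: 22^1 ≡ 22, 22^2 ≡ 22² = 484 ≡ 20. Since 3 = 2 + 1, 22^3 ≡ 20·22: 20·22 = 440 ≡ 5. So 22^3 ≡ 5 (mod 29).
Hence T⁻¹(22) = 5.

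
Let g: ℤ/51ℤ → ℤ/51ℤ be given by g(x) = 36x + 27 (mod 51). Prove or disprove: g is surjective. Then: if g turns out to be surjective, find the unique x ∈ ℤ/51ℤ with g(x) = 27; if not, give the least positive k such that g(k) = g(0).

Since gcd(36, 51) = 3, we have 36x ≡ 0 (mod 3) for all x, so g(x) ≡ 0 (mod 3).
But 1 ≢ 0 (mod 3), so 1 ∈ ℤ/51ℤ has no preimage. Hence g is not surjective.
Since g is not surjective, we find the least positive k with g(k) = g(0): this means 36k ≡ 0 (mod 51), i.e. 51 ∣ 36k. Since gcd(36, 51) = 3, dividing through by 3 this holds exactly when 17 ∣ 12k, and as gcd(12, 17) = 1, exactly when 17 ∣ k.
The smallest positive such k is 17.

17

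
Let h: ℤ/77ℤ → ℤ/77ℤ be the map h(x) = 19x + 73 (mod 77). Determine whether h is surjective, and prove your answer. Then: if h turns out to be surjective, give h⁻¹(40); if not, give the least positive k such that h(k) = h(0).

Since gcd(19, 77) = 1, 19 is invertible modulo 77. Euclid's algorithm: 77 = 4·19 + 1; back-substituting gives 1 = 73·19 − 18·77, so 19⁻¹ ≡ 73 (mod 77).
Then y ↦ 73(y − 73) is a two-sided inverse to h, so every y ∈ ℤ/77ℤ has a preimage.
Hence h is surjective.
Since h is surjective, we find h⁻¹(40): we need 19x ≡ 40 − 73 ≡ 44 (mod 77). Using 19⁻¹ = 73: x ≡ 73·44 = 3212 = 41·77 + 55, so x = 55.
Check: h(55) = 19·55 + 73 = 1118 = 14·77 + 40 ≡ 40 (mod 77).

55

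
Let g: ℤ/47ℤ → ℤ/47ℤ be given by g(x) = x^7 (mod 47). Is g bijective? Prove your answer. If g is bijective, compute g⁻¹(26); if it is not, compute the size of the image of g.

Since 47 is prime, the nonzero elements of ℤ/47ℤ form a cyclic group of order 46.
As gcd(7, 46) = 1, raising to the 7th power is a bijection on this group: if a^7 ≡ b^7 then (ab^{−1})^7 = 1, and the only element of order dividing gcd(7, 46) = 1 is 1, so a = b.
With g(0) = 0 this makes g injective on all of ℤ/47ℤ, hence bijective (finite equal-size domain and codomain). In particular g is bijective.
Since g is bijective, we find the preimage of 26. The inverse of x ↦ x^7 on (ℤ/47ℤ)^× is x ↦ x^33, because 7·33 = 231 = 5·46 + 1 ≡ 1 (mod 46) and x^{46} = 1 for x ≠ 0 (Fermat). So g⁻¹(26) = 26^33 mod 47.
Repeated squaring mod 47: 26^1 ≡ 26, 26^2 ≡ 26² = 676 ≡ 18, 26^4 ≡ 18² = 324 ≡ 42, 26^8 ≡ 42² = 1764 ≡ 25, 26^16 ≡ 25² = 625 ≡ 14, 26^32 ≡ 14² = 196 ≡ 8. Since 33 = 32 + 1, 26^33 ≡ 8·26: 8·26 = 208 ≡ 20. So 26^33 ≡ 20 (mod 47).
Hence g⁻¹(26) = 20.

20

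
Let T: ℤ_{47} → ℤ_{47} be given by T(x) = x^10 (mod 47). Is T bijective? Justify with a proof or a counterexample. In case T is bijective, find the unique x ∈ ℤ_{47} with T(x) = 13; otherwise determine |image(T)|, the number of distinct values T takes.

24

T(23): Repeated squaring mod 47: 23^1 ≡ 23, 23^2 ≡ 23² = 529 ≡ 12, 23^4 ≡ 12² = 144 ≡ 3, 23^8 ≡ 3² = 9. Since 10 = 8 + 2, 23^10 ≡ 9·12: 9·12 = 108 ≡ 14. So 23^10 ≡ 14 (mod 47).
T(24): Repeated squaring mod 47: 24^1 ≡ 24, 24^2 ≡ 24² = 576 ≡ 12, 24^4 ≡ 12² = 144 ≡ 3, 24^8 ≡ 3² = 9. Since 10 = 8 + 2, 24^10 ≡ 9·12: 9·12 = 108 ≡ 14. So 24^10 ≡ 14 (mod 47).
So T(23) = T(24) = 14 while 23 ≠ 24, hence T is not injective, hence not bijective.
Since T is not bijective, we determine |image(T)|. Computing x^10 mod 47 for each x (by repeated squaring, reducing mod 47 at every step), the values T(0), T(1), …, T(46) are: 0, 1, 37, 17, 6, 12, 18, 32, 34, 7, 21, 42, 8, 2, 9, 16, 36, 28, 24, 4, 25, 27, 3, 14, 14, 3, 27, 25, 4, 24, 28, 36, 16, 9, 2, 8, 42, 21, 7, 34, 32, 18, 12, 6, 17, 37, 1.
The distinct values are {0, 1, 2, 3, 4, 6, 7, 8, 9, 12, 14, 16, 17, 18, 21, 24, 25, 27, 28, 32, 34, 36, 37, 42}; there are 24 of them.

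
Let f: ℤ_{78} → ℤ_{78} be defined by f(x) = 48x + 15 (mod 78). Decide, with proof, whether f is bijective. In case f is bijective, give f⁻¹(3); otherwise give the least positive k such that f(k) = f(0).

We have gcd(48, 78) = 6 > 1. Taking a = 0 and b = 13: f(0) = 15 and f(13) = 48·13 + 15 = 639 ≡ 15 (mod 78).
So f(0) = f(13) while 0 ≠ 13, thus f is not injective, hence not bijective.
Since f is not bijective, we find the least positive k with f(k) = f(0): this means 48k ≡ 0 (mod 78), i.e. 78 ∣ 48k. Since gcd(48, 78) = 6, dividing through by 6 this holds exactly when 13 ∣ 8k, and as gcd(8, 13) = 1, exactly when 13 ∣ k.
The smallest positive such k is 13.

13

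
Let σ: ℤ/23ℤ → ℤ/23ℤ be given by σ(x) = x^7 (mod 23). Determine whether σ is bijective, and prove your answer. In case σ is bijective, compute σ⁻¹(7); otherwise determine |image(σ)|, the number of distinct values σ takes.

11

Since 23 is prime, the nonzero elements of ℤ/23ℤ form a cyclic group of order 22.
As gcd(7, 22) = 1, raising to the 7th power is a bijection on this group: if u^7 ≡ v^7 then (uv^{−1})^7 = 1, and the only element of order dividing gcd(7, 22) = 1 is 1, so u = v.
With σ(0) = 0 this makes σ injective on all of ℤ/23ℤ, hence bijective (finite equal-size domain and codomain). In particular σ is bijective.
Since σ is bijective, we find the preimage of 7. The inverse of x ↦ x^7 on (ℤ/23ℤ)^× is x ↦ x^19, because 7·19 = 133 = 6·22 + 1 ≡ 1 (mod 22) and x^{22} = 1 for x ≠ 0 (Fermat). So σ⁻¹(7) = 7^19 mod 23.
Repeated squaring mod 23: 7^1 ≡ 7, 7^2 ≡ 7² = 49 ≡ 3, 7^4 ≡ 3² = 9, 7^8 ≡ 9² = 81 ≡ 12, 7^16 ≡ 12² = 144 ≡ 6. Since 19 = 16 + 2 + 1, 7^19 ≡ 6·3·7: 6·3 = 18, then 18·7 = 126 ≡ 11. So 7^19 ≡ 11 (mod 23).
Hence σ⁻¹(7) = 11.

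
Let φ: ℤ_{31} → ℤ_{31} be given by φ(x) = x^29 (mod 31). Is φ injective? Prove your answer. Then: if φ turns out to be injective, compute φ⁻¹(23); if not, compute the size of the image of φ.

Since 31 is prime, the nonzero elements of ℤ_{31} form a cyclic group of order 30.
As gcd(29, 30) = 1, raising to the 29th power is a bijection on this group: if s^29 ≡ t^29 then (st^{−1})^29 = 1, and the only element of order dividing gcd(29, 30) = 1 is 1, so s = t.
With φ(0) = 0 this makes φ injective on all of ℤ_{31}, hence bijective (finite equal-size domain and codomain). In particular φ is injective.
Since φ is injective, we find the preimage of 23. The inverse of x ↦ x^29 on (ℤ_{31})^× is x ↦ x^29, because 29·29 = 841 = 28·30 + 1 ≡ 1 (mod 30) and x^{30} = 1 for x ≠ 0 (Fermat). So φ⁻¹(23) = 23^29 mod 31.
Repeated squaring mod 31: 23^1 ≡ 23, 23^2 ≡ 23² = 529 ≡ 2, 23^4 ≡ 2² = 4, 23^8 ≡ 4² = 16, 23^16 ≡ 16² = 256 ≡ 8. Since 29 = 16 + 8 + 4 + 1, 23^29 ≡ 8·16·4·23: 8·16 = 128 ≡ 4, then 4·4 = 16, then 16·23 = 368 ≡ 27. So 23^29 ≡ 27 (mod 31).
Hence φ⁻¹(23) = 27.

27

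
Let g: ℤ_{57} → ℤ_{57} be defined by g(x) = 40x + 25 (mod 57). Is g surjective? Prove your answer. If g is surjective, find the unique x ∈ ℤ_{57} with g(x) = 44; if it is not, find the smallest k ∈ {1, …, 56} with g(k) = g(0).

Recall: g is surjective if every y in the codomain equals g(x) for some x in the domain.
Since gcd(40, 57) = 1, 40 is invertible modulo 57. Euclid's algorithm: 57 = 1·40 + 17, 40 = 2·17 + 6, 17 = 2·6 + 5, 6 = 1·5 + 1; back-substituting gives 1 = 10·40 − 7·57, so 40⁻¹ ≡ 10 (mod 57).
Then y ↦ 10(y − 25) is a two-sided inverse to g, so every y ∈ ℤ_{57} has a preimage.
Hence g is surjective.
Since g is surjective, we compute g⁻¹(44): solve 40x + 25 ≡ 44 (mod 57), i.e. 40x ≡ 19 (mod 57).
Multiplying by 40⁻¹ = 10 gives x ≡ 10·19 = 190 = 3·57 + 19 ≡ 19 (mod 57).
Check: g(19) = 40·19 + 25 = 785 = 13·57 + 44 ≡ 44 (mod 57).

19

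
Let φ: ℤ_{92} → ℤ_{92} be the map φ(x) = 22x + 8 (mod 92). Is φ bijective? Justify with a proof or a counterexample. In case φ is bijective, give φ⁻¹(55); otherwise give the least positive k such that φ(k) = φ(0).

46

Recall: φ is injective if φ(s) = φ(t) implies s = t.
We have gcd(22, 92) = 2 > 1. Taking s = 0 and t = 46: φ(0) = 8 and φ(46) = 22·46 + 8 = 1020 ≡ 8 (mod 92).
So φ(0) = φ(46) while 0 ≠ 46, therefore φ is not injective, hence not bijective.
Since φ is not bijective, we find the least positive k with φ(k) = φ(0): this means 22k ≡ 0 (mod 92), i.e. 92 ∣ 22k. Since gcd(22, 92) = 2, dividing through by 2 this holds exactly when 46 ∣ 11k, and as gcd(11, 46) = 1, exactly when 46 ∣ k.
The smallest positive such k is 46.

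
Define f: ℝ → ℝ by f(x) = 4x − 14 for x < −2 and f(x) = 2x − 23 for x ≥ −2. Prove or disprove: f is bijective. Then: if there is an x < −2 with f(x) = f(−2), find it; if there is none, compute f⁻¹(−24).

-13/4

Both pieces are strictly increasing (slopes 4 and 2), so each is injective on its own interval.
The left piece maps (−∞, −2) onto (−∞, −22); the right piece maps [−2, ∞) onto [−27, ∞).
These images overlap. In particular f(−2) = −27 (right piece), and solving 4x − 14 = −27 on the left piece gives x = −13/4 < −2.
So f(−13/4) = f(−2) with −13/4 ≠ −2, and f is not injective, hence not bijective. This x = −13/4 is the requested value below −2.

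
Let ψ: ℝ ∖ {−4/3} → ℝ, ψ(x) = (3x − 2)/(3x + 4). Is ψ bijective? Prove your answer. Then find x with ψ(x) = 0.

If ψ(x) = 1, cross-multiplying gives 3(3x − 2) = 3(3x + 4), which simplifies to −6 = 12 — false.  So 1 has no preimage and ψ is not surjective.
So ψ is not bijective.
Solving ψ(x) = 0: cross-multiplying gives 3x − 2 = 0(3x + 4), which rearranges to 3x = 2, so x = 2/3.

2/3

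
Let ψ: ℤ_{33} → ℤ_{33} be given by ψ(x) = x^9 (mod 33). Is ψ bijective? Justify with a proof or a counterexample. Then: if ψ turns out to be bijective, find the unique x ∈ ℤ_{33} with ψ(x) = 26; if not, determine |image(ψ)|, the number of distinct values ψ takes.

14

Computing x^9 mod 33 for each x (by repeated squaring, reducing mod 33 at every step), the values ψ(0), ψ(1), …, ψ(32) are: 0, 1, 17, 15, 25, 20, 24, 19, 29, 27, 10, 11, 12, 28, 26, 3, 31, 2, 30, 7, 5, 21, 22, 23, 6, 4, 14, 9, 13, 8, 18, 16, 32.
Every element of ℤ_{33} appears exactly once in this list, so ψ is a bijection, and in particular bijective.
Since ψ is bijective, we read off the preimage of 26 from the same table: ψ(14) = 26, so ψ⁻¹(26) = 14.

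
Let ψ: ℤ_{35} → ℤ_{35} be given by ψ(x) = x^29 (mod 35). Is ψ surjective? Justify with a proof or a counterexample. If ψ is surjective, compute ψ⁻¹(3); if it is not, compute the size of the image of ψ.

Computing x^29 mod 35 for each x (by repeated squaring, reducing mod 35 at every step), the values ψ(0), ψ(1), …, ψ(34) are: 0, 1, 32, 33, 9, 10, 6, 7, 8, 4, 5, 16, 17, 13, 14, 15, 11, 12, 23, 24, 20, 21, 22, 18, 19, 30, 31, 27, 28, 29, 25, 26, 2, 3, 34.
Every element of ℤ_{35} appears exactly once in this list, so ψ is a bijection, and in particular surjective.
Since ψ is surjective, we read off the preimage of 3 from the same table: ψ(33) = 3, so ψ⁻¹(3) = 33.

33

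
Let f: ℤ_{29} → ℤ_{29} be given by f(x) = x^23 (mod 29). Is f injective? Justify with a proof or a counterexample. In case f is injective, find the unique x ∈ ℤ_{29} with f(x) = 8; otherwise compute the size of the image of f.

3

Since 29 is prime, the nonzero elements of ℤ_{29} form a cyclic group of order 28.
As gcd(23, 28) = 1, raising to the 23rd power is a bijection on this group: if x_1^23 ≡ x_2^23 then (x_1x_2^{−1})^23 = 1, and the only element of order dividing gcd(23, 28) = 1 is 1, so x_1 = x_2.
With f(0) = 0 this makes f injective on all of ℤ_{29}, hence bijective (finite equal-size domain and codomain). In particular f is injective.
Since f is injective, we find the preimage of 8. The inverse of x ↦ x^23 on (ℤ_{29})^× is x ↦ x^11, because 23·11 = 253 = 9·28 + 1 ≡ 1 (mod 28) and x^{28} = 1 for x ≠ 0 (Fermat). So f⁻¹(8) = 8^11 mod 29.
Repeated squaring mod 29: 8^1 ≡ 8, 8^2 ≡ 8² = 64 ≡ 6, 8^4 ≡ 6² = 36 ≡ 7, 8^8 ≡ 7² = 49 ≡ 20. Since 11 = 8 + 2 + 1, 8^11 ≡ 20·6·8: 20·6 = 120 ≡ 4, then 4·8 = 32 ≡ 3. So 8^11 ≡ 3 (mod 29).
Hence f⁻¹(8) = 3.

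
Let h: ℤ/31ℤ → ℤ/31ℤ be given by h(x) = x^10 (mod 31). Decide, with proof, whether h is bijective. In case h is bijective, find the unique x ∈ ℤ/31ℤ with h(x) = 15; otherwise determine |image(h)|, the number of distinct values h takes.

h(1) = 1^10 = 1.
h(2): Repeated squaring mod 31: 2^1 ≡ 2, 2^2 ≡ 2² = 4, 2^4 ≡ 4² = 16, 2^8 ≡ 16² = 256 ≡ 8. Since 10 = 8 + 2, 2^10 ≡ 8·4: 8·4 = 32 ≡ 1. So 2^10 ≡ 1 (mod 31).
So h(1) = h(2) = 1 while 1 ≠ 2, therefore h is not injective, hence not bijective.
Since h is not bijective, we determine |image(h)|. Computing x^10 mod 31 for each x (by repeated squaring, reducing mod 31 at every step), the values h(0), h(1), …, h(30) are: 0, 1, 1, 25, 1, 5, 25, 25, 1, 5, 5, 5, 25, 5, 25, 1, 1, 25, 5, 25, 5, 5, 5, 1, 25, 25, 5, 1, 25, 1, 1.
The distinct values are {0, 1, 5, 25}; there are 4 of them.

4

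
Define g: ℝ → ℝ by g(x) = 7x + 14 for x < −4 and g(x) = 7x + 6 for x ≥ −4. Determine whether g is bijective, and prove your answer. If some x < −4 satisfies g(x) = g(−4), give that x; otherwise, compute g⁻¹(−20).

-36/7

Both pieces are strictly increasing (slopes 7 and 7), so each is injective on its own interval.
The left piece maps (−∞, −4) onto (−∞, −14); the right piece maps [−4, ∞) onto [−22, ∞).
These images overlap. In particular g(−4) = −22 (right piece), and solving 7x + 14 = −22 on the left piece gives x = −36/7 < −4.
So g(−36/7) = g(−4) with −36/7 ≠ −4, and g is not injective, hence not bijective. This x = −36/7 is the requested value below −4.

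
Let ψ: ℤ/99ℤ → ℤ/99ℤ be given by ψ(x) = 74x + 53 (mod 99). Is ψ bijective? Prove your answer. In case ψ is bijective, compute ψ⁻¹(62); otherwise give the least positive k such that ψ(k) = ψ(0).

63

Suppose ψ(x_1) = ψ(x_2) in ℤ/99ℤ. Then 74x_1 + 53 ≡ 74x_2 + 53 (mod 99), thus 74(x_1 − x_2) ≡ 0 (mod 99).
Since gcd(74, 99) = 1, 74 is invertible modulo 99, so x_1 − x_2 ≡ 0 (mod 99), i.e. x_1 = x_2.
We now compute 74⁻¹ mod 99 explicitly. Euclid's algorithm: 99 = 1·74 + 25, 74 = 2·25 + 24, 25 = 1·24 + 1; back-substituting gives 1 = 95·74 − 71·99, so 74⁻¹ ≡ 95 (mod 99).
Then y ↦ 95(y − 53) is a two-sided inverse to ψ, so every y ∈ ℤ/99ℤ has a preimage.
Hence ψ is bijective.
Since ψ is bijective, we compute ψ⁻¹(62): solve 74x + 53 ≡ 62 (mod 99), i.e. 74x ≡ 9 (mod 99).
Multiplying by 74⁻¹ = 95 gives x ≡ 95·9 = 855 = 8·99 + 63 ≡ 63 (mod 99).
Check: ψ(63) = 74·63 + 53 = 4715 = 47·99 + 62 ≡ 62 (mod 99).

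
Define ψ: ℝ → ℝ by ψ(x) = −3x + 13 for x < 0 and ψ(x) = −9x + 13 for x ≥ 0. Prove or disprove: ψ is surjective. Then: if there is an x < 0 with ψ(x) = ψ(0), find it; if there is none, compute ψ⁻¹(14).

Both pieces are strictly decreasing (slopes −3 and −9), so each is injective on its own interval.
The left piece maps (−∞, 0) onto (13, ∞); the right piece maps [0, ∞) onto (−∞, 13].
These images together cover ℝ, so ψ is surjective.
Because the two images are disjoint, no x < 0 has ψ(x) = ψ(0), so we compute ψ⁻¹(14): 14 lies in (13, ∞), so solve −3x + 13 = 14: x = (14 − 13)/(−3) = −1/3.

-1/3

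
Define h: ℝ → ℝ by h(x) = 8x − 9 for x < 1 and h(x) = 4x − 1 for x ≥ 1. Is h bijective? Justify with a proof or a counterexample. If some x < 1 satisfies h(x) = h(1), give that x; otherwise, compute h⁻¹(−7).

Both pieces are strictly increasing (slopes 8 and 4), so each is injective on its own interval.
The left piece maps (−∞, 1) onto (−∞, −1); the right piece maps [1, ∞) onto [3, ∞).
The images leave a gap (−1 has no preimage), so h is not surjective, hence not bijective.
Because the two images are disjoint, no x < 1 has h(x) = h(1), so we compute h⁻¹(−7): −7 lies in (−∞, −1), so solve 8x − 9 = −7: x = (−7 + 9)/8 = 1/4.

1/4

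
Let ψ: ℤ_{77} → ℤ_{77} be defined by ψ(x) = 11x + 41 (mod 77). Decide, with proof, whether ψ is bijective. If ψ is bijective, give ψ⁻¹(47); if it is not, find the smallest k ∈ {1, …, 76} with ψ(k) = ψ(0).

We have gcd(11, 77) = 11 > 1. Taking u = 0 and v = 7: ψ(0) = 41 and ψ(7) = 11·7 + 41 = 118 ≡ 41 (mod 77).
So ψ(0) = ψ(7) while 0 ≠ 7, thus ψ is not injective, hence not bijective.
Since ψ is not bijective, we find the least positive k with ψ(k) = ψ(0): this means 11k ≡ 0 (mod 77), i.e. 77 ∣ 11k. Since gcd(11, 77) = 11, dividing through by 11 this holds exactly when 7 ∣ k.
The smallest positive such k is 7.

7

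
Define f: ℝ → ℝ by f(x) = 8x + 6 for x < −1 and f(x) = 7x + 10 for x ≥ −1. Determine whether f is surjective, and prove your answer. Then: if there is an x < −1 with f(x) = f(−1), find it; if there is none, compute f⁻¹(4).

-6/7

Both pieces are strictly increasing (slopes 8 and 7), so each is injective on its own interval.
The left piece maps (−∞, −1) onto (−∞, −2); the right piece maps [−1, ∞) onto [3, ∞).
The union (−∞, −2) ∪ [3, ∞) omits the interval between −2 and 3; in particular −2 has no preimage. So f is not surjective.
Because the two images are disjoint, no x < −1 has f(x) = f(−1), so we compute f⁻¹(4): 4 lies in [3, ∞), so solve 7x + 10 = 4: x = (4 − 10)/7 = −6/7.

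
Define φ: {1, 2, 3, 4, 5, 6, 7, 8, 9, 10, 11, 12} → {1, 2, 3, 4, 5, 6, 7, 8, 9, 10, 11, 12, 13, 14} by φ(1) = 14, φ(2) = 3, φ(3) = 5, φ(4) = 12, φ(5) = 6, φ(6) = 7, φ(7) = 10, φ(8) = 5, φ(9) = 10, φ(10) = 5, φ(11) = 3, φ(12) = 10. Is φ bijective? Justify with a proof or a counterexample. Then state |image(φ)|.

φ(3) = 5 = φ(8) with 3 ≠ 8, so φ is not injective, hence not bijective.
The image of φ is {3, 5, 6, 7, 10, 12, 14}, which has 7 elements.

7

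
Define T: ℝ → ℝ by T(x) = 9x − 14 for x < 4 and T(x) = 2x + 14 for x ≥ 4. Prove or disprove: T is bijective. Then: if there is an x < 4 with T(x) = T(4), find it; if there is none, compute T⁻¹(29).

Both pieces are strictly increasing (slopes 9 and 2), so each is injective on its own interval.
The left piece maps (−∞, 4) onto (−∞, 22); the right piece maps [4, ∞) onto [22, ∞).
Since 22 = 22, the images partition ℝ: T is injective and surjective, hence bijective.
Because the two images are disjoint, no x < 4 has T(x) = T(4), so we compute T⁻¹(29): 29 lies in [22, ∞), so solve 2x + 14 = 29: x = (29 − 14)/2 = 15/2.

15/2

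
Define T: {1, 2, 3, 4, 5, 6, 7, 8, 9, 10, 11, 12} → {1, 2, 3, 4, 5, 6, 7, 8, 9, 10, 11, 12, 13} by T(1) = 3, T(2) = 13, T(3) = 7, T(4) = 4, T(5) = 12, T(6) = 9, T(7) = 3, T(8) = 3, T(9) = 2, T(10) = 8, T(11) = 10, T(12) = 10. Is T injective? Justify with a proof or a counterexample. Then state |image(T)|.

9

T(1) = 3 = T(7) with 1 ≠ 7, so T is not injective.
The image of T is {2, 3, 4, 7, 8, 9, 10, 12, 13}, which has 9 elements.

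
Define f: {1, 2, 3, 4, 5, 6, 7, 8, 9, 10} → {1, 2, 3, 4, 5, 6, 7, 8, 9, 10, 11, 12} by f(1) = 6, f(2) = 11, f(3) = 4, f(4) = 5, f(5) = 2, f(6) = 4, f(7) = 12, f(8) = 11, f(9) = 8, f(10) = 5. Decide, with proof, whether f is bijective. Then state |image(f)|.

f(3) = 4 = f(6) with 3 ≠ 6, so f is not injective, hence not bijective.
The image of f is {2, 4, 5, 6, 8, 11, 12}, which has 7 elements.

7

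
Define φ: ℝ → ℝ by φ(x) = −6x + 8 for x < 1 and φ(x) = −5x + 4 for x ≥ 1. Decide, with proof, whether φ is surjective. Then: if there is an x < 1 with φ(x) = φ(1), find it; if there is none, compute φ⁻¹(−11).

Both pieces are strictly decreasing (slopes −6 and −5), so each is injective on its own interval.
The left piece maps (−∞, 1) onto (2, ∞); the right piece maps [1, ∞) onto (−∞, −1].
The union (2, ∞) ∪ (−∞, −1] omits the interval between 2 and −1; in particular 2 has no preimage. So φ is not surjective.
Because the two images are disjoint, no x < 1 has φ(x) = φ(1), so we compute φ⁻¹(−11): −11 lies in (−∞, −1], so solve −5x + 4 = −11: x = (−11 − 4)/(−5) = 3.

3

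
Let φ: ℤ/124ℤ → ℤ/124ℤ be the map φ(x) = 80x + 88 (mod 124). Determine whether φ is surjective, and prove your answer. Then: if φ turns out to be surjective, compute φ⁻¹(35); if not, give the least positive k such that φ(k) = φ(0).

Since gcd(80, 124) = 4, we have 80x ≡ 0 (mod 4) for all x, so φ(x) ≡ 0 (mod 4).
But 1 ≢ 0 (mod 4), so 1 ∈ ℤ/124ℤ has no preimage. Therefore φ is not surjective.
Since φ is not surjective, we find the least positive k with φ(k) = φ(0): this means 80k ≡ 0 (mod 124), i.e. 124 ∣ 80k. Since gcd(80, 124) = 4, dividing through by 4 this holds exactly when 31 ∣ 20k, and as gcd(20, 31) = 1, exactly when 31 ∣ k.
The smallest positive such k is 31.

31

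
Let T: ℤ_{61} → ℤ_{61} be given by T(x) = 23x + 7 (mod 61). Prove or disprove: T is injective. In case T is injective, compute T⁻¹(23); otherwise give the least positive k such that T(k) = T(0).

Recall that injectivity means: for all s, t in the domain, T(s) = T(t) implies s = t.
Suppose T(s) = T(t) in ℤ_{61}. Then 23s + 7 ≡ 23t + 7 (mod 61), hence 23(s − t) ≡ 0 (mod 61).
Since gcd(23, 61) = 1, 23 is invertible modulo 61, thus s − t ≡ 0 (mod 61), i.e. s = t.
Hence T is injective.
We now compute 23⁻¹ mod 61 explicitly. Euclid's algorithm: 61 = 2·23 + 15, 23 = 1·15 + 8, 15 = 1·8 + 7, 8 = 1·7 + 1; back-substituting gives 1 = 8·23 − 3·61, so 23⁻¹ ≡ 8 (mod 61).
Since T is injective, we find T⁻¹(23): we need 23x ≡ 23 − 7 ≡ 16 (mod 61). Using 23⁻¹ = 8: x ≡ 8·16 = 128 = 2·61 + 6, so x = 6.
Check: T(6) = 23·6 + 7 = 145 = 2·61 + 23 ≡ 23 (mod 61).

6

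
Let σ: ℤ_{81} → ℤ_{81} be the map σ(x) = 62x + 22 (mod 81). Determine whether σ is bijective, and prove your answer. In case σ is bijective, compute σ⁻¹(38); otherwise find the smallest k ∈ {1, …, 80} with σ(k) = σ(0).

If σ(a) = σ(b), then 62a ≡ 62b (mod 81). Because gcd(62, 81) = 1, we may cancel 62 to get a ≡ b (mod 81).
We now compute 62⁻¹ mod 81 explicitly. Euclid's algorithm: 81 = 1·62 + 19, 62 = 3·19 + 5, 19 = 3·5 + 4, 5 = 1·4 + 1; back-substituting gives 1 = 17·62 − 13·81, so 62⁻¹ ≡ 17 (mod 81).
Then y ↦ 17(y − 22) is a two-sided inverse to σ, so every y ∈ ℤ_{81} has a preimage.
Thus σ is bijective.
Since σ is bijective, we find σ⁻¹(38): we need 62x ≡ 38 − 22 ≡ 16 (mod 81). Using 62⁻¹ = 17: x ≡ 17·16 = 272 = 3·81 + 29, so x = 29.
Check: σ(29) = 62·29 + 22 = 1820 = 22·81 + 38 ≡ 38 (mod 81).

29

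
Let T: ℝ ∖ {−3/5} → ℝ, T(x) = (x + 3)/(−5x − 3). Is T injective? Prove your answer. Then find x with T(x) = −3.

-3/7

Suppose T(x_1) = T(x_2). Cross-multiplying: (x_1 + 3)(−5x_2 − 3) = (x_2 + 3)(−5x_1 − 3).
Expanding both sides and cancelling the symmetric terms leaves 12·(x_1 − x_2) = 0. Since 12 ≠ 0, x_1 = x_2. Therefore T is injective.
Solving T(x) = −3: cross-multiplying gives x + 3 = −3(−5x − 3), which rearranges to −14x = 6, so x = −3/7.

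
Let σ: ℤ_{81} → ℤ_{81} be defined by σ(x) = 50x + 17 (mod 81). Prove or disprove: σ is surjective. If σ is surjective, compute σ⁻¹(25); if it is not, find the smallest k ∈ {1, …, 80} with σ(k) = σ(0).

Recall that σ is surjective if every y in the codomain equals σ(x) for some x in the domain.
Since gcd(50, 81) = 1, 50 is invertible modulo 81. Euclid's algorithm: 81 = 1·50 + 31, 50 = 1·31 + 19, 31 = 1·19 + 12, 19 = 1·12 + 7, 12 = 1·7 + 5, 7 = 1·5 + 2, 5 = 2·2 + 1; back-substituting gives 1 = 47·50 − 29·81, so 50⁻¹ ≡ 47 (mod 81).
For any y ∈ ℤ_{81}, x = 47(y − 17) mod 81 satisfies σ(x) = 50·47(y − 17) + 17 ≡ y (since 50·47 ≡ 1 mod 81). So every y has a preimage.
Hence σ is surjective.
Since σ is surjective, we compute σ⁻¹(25): solve 50x + 17 ≡ 25 (mod 81), i.e. 50x ≡ 8 (mod 81).
Multiplying by 50⁻¹ = 47 gives x ≡ 47·8 = 376 = 4·81 + 52 ≡ 52 (mod 81).
Check: σ(52) = 50·52 + 17 = 2617 = 32·81 + 25 ≡ 25 (mod 81).

52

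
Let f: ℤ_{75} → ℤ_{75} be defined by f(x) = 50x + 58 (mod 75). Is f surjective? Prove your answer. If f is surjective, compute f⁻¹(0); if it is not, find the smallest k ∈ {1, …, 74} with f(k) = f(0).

Since gcd(50, 75) = 25, we have 50x ≡ 0 (mod 25) for all x, so f(x) ≡ 8 (mod 25).
But 0 ≢ 8 (mod 25), so 0 ∈ ℤ_{75} has no preimage. So f is not surjective.
Since f is not surjective, we find the least positive k with f(k) = f(0): this means 50k ≡ 0 (mod 75), i.e. 75 ∣ 50k. Since gcd(50, 75) = 25, dividing through by 25 this holds exactly when 3 ∣ 2k, and as gcd(2, 3) = 1, exactly when 3 ∣ k.
The smallest positive such k is 3.

3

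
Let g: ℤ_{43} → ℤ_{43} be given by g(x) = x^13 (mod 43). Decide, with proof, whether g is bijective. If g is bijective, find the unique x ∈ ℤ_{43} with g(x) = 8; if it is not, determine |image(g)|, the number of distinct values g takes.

Since 43 is prime, the nonzero elements of ℤ_{43} form a cyclic group of order 42.
As gcd(13, 42) = 1, raising to the 13th power is a bijection on this group: if u^13 ≡ v^13 then (uv^{−1})^13 = 1, and the only element of order dividing gcd(13, 42) = 1 is 1, so u = v.
With g(0) = 0 this makes g injective on all of ℤ_{43}, hence bijective (finite equal-size domain and codomain). In particular g is bijective.
Since g is bijective, we find the preimage of 8. The inverse of x ↦ x^13 on (ℤ_{43})^× is x ↦ x^13, because 13·13 = 169 = 4·42 + 1 ≡ 1 (mod 42) and x^{42} = 1 for x ≠ 0 (Fermat). So g⁻¹(8) = 8^13 mod 43.
Repeated squaring mod 43: 8^1 ≡ 8, 8^2 ≡ 8² = 64 ≡ 21, 8^4 ≡ 21² = 441 ≡ 11, 8^8 ≡ 11² = 121 ≡ 35. Since 13 = 8 + 4 + 1, 8^13 ≡ 35·11·8: 35·11 = 385 ≡ 41, then 41·8 = 328 ≡ 27. So 8^13 ≡ 27 (mod 43).
Hence g⁻¹(8) = 27.

27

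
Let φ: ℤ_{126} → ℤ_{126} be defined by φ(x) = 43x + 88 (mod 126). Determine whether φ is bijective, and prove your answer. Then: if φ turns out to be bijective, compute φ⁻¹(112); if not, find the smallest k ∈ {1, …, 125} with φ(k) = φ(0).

Suppose φ(x_1) = φ(x_2) in ℤ_{126}. Then 43x_1 + 88 ≡ 43x_2 + 88 (mod 126), so 43(x_1 − x_2) ≡ 0 (mod 126).
Since gcd(43, 126) = 1, 43 is invertible modulo 126, thus x_1 − x_2 ≡ 0 (mod 126), i.e. x_1 = x_2.
We now compute 43⁻¹ mod 126 explicitly. Euclid's algorithm: 126 = 2·43 + 40, 43 = 1·40 + 3, 40 = 13·3 + 1; back-substituting gives 1 = 85·43 − 29·126, so 43⁻¹ ≡ 85 (mod 126).
Then y ↦ 85(y − 88) is a two-sided inverse to φ, so every y ∈ ℤ_{126} has a preimage.
Therefore φ is bijective.
Since φ is bijective, we compute φ⁻¹(112): solve 43x + 88 ≡ 112 (mod 126), i.e. 43x ≡ 24 (mod 126).
Multiplying by 43⁻¹ = 85 gives x ≡ 85·24 = 2040 = 16·126 + 24 ≡ 24 (mod 126).
Check: φ(24) = 43·24 + 88 = 1120 = 8·126 + 112 ≡ 112 (mod 126).

24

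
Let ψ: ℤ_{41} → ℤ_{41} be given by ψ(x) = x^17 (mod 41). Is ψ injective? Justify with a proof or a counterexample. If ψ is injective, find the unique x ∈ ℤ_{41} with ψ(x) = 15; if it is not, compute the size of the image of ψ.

Since 41 is prime, the nonzero elements of ℤ_{41} form a cyclic group of order 40.
As gcd(17, 40) = 1, raising to the 17th power is a bijection on this group: if a^17 ≡ b^17 then (ab^{−1})^17 = 1, and the only element of order dividing gcd(17, 40) = 1 is 1, so a = b.
With ψ(0) = 0 this makes ψ injective on all of ℤ_{41}, hence bijective (finite equal-size domain and codomain). In particular ψ is injective.
Since ψ is injective, we find the preimage of 15. The inverse of x ↦ x^17 on (ℤ_{41})^× is x ↦ x^33, because 17·33 = 561 = 14·40 + 1 ≡ 1 (mod 40) and x^{40} = 1 for x ≠ 0 (Fermat). So ψ⁻¹(15) = 15^33 mod 41.
Repeated squaring mod 41: 15^1 ≡ 15, 15^2 ≡ 15² = 225 ≡ 20, 15^4 ≡ 20² = 400 ≡ 31, 15^8 ≡ 31² = 961 ≡ 18, 15^16 ≡ 18² = 324 ≡ 37, 15^32 ≡ 37² = 1369 ≡ 16. Since 33 = 32 + 1, 15^33 ≡ 16·15: 16·15 = 240 ≡ 35. So 15^33 ≡ 35 (mod 41).
Hence ψ⁻¹(15) = 35.

35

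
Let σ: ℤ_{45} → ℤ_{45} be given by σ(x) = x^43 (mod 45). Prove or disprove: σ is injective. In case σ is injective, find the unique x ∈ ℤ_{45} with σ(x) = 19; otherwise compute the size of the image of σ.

35

σ(0) = 0^43 = 0.
σ(15): Repeated squaring mod 45: 15^1 ≡ 15, 15^2 ≡ 15² = 225 ≡ 0, 15^4 ≡ 0² = 0, 15^8 ≡ 0² = 0, 15^16 ≡ 0² = 0, 15^32 ≡ 0² = 0. Since 43 = 32 + 8 + 2 + 1, 15^43 ≡ 0·0·0·15: 0·0 = 0, then 0·0 = 0, then 0·15 = 0. So 15^43 ≡ 0 (mod 45).
So σ(0) = σ(15) = 0 while 0 ≠ 15, so σ is not injective.
Since σ is not injective, we determine |image(σ)|. Computing x^43 mod 45 for each x (by repeated squaring, reducing mod 45 at every step), the values σ(0), σ(1), …, σ(44) are: 0, 1, 38, 27, 4, 5, 36, 43, 17, 9, 10, 11, 18, 22, 14, 0, 16, 8, 27, 19, 20, 36, 13, 32, 9, 25, 26, 18, 37, 29, 0, 31, 23, 27, 34, 35, 36, 28, 2, 9, 40, 41, 18, 7, 44.
The distinct values are {0, 1, 2, 4, 5, 7, 8, 9, 10, 11, 13, 14, 16, 17, 18, 19, 20, 22, 23, 25, 26, 27, 28, 29, 31, 32, 34, 35, 36, 37, 38, 40, 41, 43, 44}; there are 35 of them.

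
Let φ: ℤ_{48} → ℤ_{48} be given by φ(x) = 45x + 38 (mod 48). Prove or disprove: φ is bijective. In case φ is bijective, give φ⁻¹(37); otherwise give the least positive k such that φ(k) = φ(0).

We have gcd(45, 48) = 3 > 1. Taking u = 0 and v = 16: φ(0) = 38 and φ(16) = 45·16 + 38 = 758 ≡ 38 (mod 48).
So φ(0) = φ(16) while 0 ≠ 16, therefore φ is not injective, hence not bijective.
Since φ is not bijective, we find the least positive k with φ(k) = φ(0): this means 45k ≡ 0 (mod 48), i.e. 48 ∣ 45k. Since gcd(45, 48) = 3, dividing through by 3 this holds exactly when 16 ∣ 15k, and as gcd(15, 16) = 1, exactly when 16 ∣ k.
The smallest positive such k is 16.

16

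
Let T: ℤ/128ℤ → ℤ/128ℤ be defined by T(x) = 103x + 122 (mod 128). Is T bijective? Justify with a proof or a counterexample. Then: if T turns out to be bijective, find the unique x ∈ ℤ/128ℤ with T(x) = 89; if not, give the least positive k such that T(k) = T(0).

73

If T(a) = T(b), then 103a ≡ 103b (mod 128). Because gcd(103, 128) = 1, we may cancel 103 to get a ≡ b (mod 128).
We now compute 103⁻¹ mod 128 explicitly. Euclid's algorithm: 128 = 1·103 + 25, 103 = 4·25 + 3, 25 = 8·3 + 1; back-substituting gives 1 = 87·103 − 70·128, so 103⁻¹ ≡ 87 (mod 128).
Then y ↦ 87(y − 122) is a two-sided inverse to T, so every y ∈ ℤ/128ℤ has a preimage.
Thus T is bijective.
Since T is bijective, we find T⁻¹(89): we need 103x ≡ 89 − 122 ≡ 95 (mod 128). Using 103⁻¹ = 87: x ≡ 87·95 = 8265 = 64·128 + 73, so x = 73.
Check: T(73) = 103·73 + 122 = 7641 = 59·128 + 89 ≡ 89 (mod 128).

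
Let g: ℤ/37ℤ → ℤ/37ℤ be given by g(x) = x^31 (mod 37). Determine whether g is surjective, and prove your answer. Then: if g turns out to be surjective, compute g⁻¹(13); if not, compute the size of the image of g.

Since 37 is prime, the nonzero elements of ℤ/37ℤ form a cyclic group of order 36.
As gcd(31, 36) = 1, raising to the 31st power is a bijection on this group: if x_1^31 ≡ x_2^31 then (x_1x_2^{−1})^31 = 1, and the only element of order dividing gcd(31, 36) = 1 is 1, so x_1 = x_2.
With g(0) = 0 this makes g injective on all of ℤ/37ℤ, hence bijective (finite equal-size domain and codomain). In particular g is surjective.
Since g is surjective, we find the preimage of 13. The inverse of x ↦ x^31 on (ℤ/37ℤ)^× is x ↦ x^7, because 31·7 = 217 = 6·36 + 1 ≡ 1 (mod 36) and x^{36} = 1 for x ≠ 0 (Fermat). So g⁻¹(13) = 13^7 mod 37.
Repeated squaring mod 37: 13^1 ≡ 13, 13^2 ≡ 13² = 169 ≡ 21, 13^4 ≡ 21² = 441 ≡ 34. Since 7 = 4 + 2 + 1, 13^7 ≡ 34·21·13: 34·21 = 714 ≡ 11, then 11·13 = 143 ≡ 32. So 13^7 ≡ 32 (mod 37).
Hence g⁻¹(13) = 32.

32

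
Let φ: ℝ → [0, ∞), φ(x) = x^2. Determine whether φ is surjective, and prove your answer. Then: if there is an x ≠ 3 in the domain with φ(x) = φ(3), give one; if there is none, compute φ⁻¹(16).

For any y ∈ [0, ∞), x = y^{1/2} ∈ ℝ satisfies x^2 = y, so φ is surjective.
For the follow-up, such an x exists: taking x = −3 ∈ ℝ gives φ(−3) = 9 = φ(3) with −3 ≠ 3.

-3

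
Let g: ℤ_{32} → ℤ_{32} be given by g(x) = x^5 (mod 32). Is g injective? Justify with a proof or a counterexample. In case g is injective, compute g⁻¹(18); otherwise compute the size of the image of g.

17

g(0) = 0^5 = 0.
g(2): Repeated squaring mod 32: 2^1 ≡ 2, 2^2 ≡ 2² = 4, 2^4 ≡ 4² = 16. Since 5 = 4 + 1, 2^5 ≡ 16·2: 16·2 = 32 ≡ 0. So 2^5 ≡ 0 (mod 32).
So g(0) = g(2) = 0 while 0 ≠ 2, therefore g is not injective.
Since g is not injective, we determine |image(g)|. Computing x^5 mod 32 for each x (by repeated squaring, reducing mod 32 at every step), the values g(0), g(1), …, g(31) are: 0, 1, 0, 19, 0, 21, 0, 7, 0, 9, 0, 27, 0, 29, 0, 15, 0, 17, 0, 3, 0, 5, 0, 23, 0, 25, 0, 11, 0, 13, 0, 31.
The distinct values are {0, 1, 3, 5, 7, 9, 11, 13, 15, 17, 19, 21, 23, 25, 27, 29, 31}; there are 17 of them.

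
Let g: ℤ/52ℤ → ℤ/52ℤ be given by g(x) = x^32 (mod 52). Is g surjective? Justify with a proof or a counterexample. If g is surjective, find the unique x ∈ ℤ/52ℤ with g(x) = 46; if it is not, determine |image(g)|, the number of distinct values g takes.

8

g(1) = 1^32 = 1.
g(5): Repeated squaring mod 52: 5^1 ≡ 5, 5^2 ≡ 5² = 25, 5^4 ≡ 25² = 625 ≡ 1, 5^8 ≡ 1² = 1, 5^16 ≡ 1² = 1, 5^32 ≡ 1² = 1. So 5^32 ≡ 1 (mod 52).
So g(1) = g(5) = 1 while 1 ≠ 5, therefore g is not injective.
A non-injective map from the 52-element set ℤ/52ℤ to itself takes at most 51 distinct values, so it cannot be surjective. Thus g is not surjective.
Since g is not surjective, we determine |image(g)|. Computing x^32 mod 52 for each x (by repeated squaring, reducing mod 52 at every step), the values g(0), g(1), …, g(51) are: 0, 1, 48, 9, 16, 1, 16, 29, 40, 29, 48, 9, 40, 13, 40, 9, 48, 29, 40, 29, 16, 1, 16, 9, 48, 1, 0, 1, 48, 9, 16, 1, 16, 29, 40, 29, 48, 9, 40, 13, 40, 9, 48, 29, 40, 29, 16, 1, 16, 9, 48, 1.
The distinct values are {0, 1, 9, 13, 16, 29, 40, 48}; there are 8 of them.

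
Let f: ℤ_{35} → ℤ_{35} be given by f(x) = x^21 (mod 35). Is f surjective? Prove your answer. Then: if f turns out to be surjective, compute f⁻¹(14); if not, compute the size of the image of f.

15

f(4): Repeated squaring mod 35: 4^1 ≡ 4, 4^2 ≡ 4² = 16, 4^4 ≡ 16² = 256 ≡ 11, 4^8 ≡ 11² = 121 ≡ 16, 4^16 ≡ 16² = 256 ≡ 11. Since 21 = 16 + 4 + 1, 4^21 ≡ 11·11·4: 11·11 = 121 ≡ 16, then 16·4 = 64 ≡ 29. So 4^21 ≡ 29 (mod 35).
f(9): Repeated squaring mod 35: 9^1 ≡ 9, 9^2 ≡ 9² = 81 ≡ 11, 9^4 ≡ 11² = 121 ≡ 16, 9^8 ≡ 16² = 256 ≡ 11, 9^16 ≡ 11² = 121 ≡ 16. Since 21 = 16 + 4 + 1, 9^21 ≡ 16·16·9: 16·16 = 256 ≡ 11, then 11·9 = 99 ≡ 29. So 9^21 ≡ 29 (mod 35).
So f(4) = f(9) = 29 while 4 ≠ 9, thus f is not injective.
A non-injective map from the 35-element set ℤ_{35} to itself takes at most 34 distinct values, so it cannot be surjective. Hence f is not surjective.
Since f is not surjective, we determine |image(f)|. Computing x^21 mod 35 for each x (by repeated squaring, reducing mod 35 at every step), the values f(0), f(1), …, f(34) are: 0, 1, 22, 13, 29, 20, 6, 7, 8, 29, 20, 1, 27, 13, 14, 15, 1, 27, 8, 34, 20, 21, 22, 8, 34, 15, 6, 27, 28, 29, 15, 6, 22, 13, 34.
The distinct values are {0, 1, 6, 7, 8, 13, 14, 15, 20, 21, 22, 27, 28, 29, 34}; there are 15 of them.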